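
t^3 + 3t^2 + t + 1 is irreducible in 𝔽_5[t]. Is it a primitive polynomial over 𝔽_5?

No

Write f(t) = t^3 + 3t^2 + t + 1.
|GF(5^3)^×| = 5^3 − 1 = 124. Prime factorization: 124 = 2^2·31.
f is primitive ⇔ t has order 124 in GF(5)[t]/(f), i.e. t^(124/q) ≠ 1 for each prime q | 124.
t^(62) mod f = 1
t^(4) mod f = 3t^2 + 2t + 3.
Since t^(62) = 1, the order of t divides 62 < 124; not primitive.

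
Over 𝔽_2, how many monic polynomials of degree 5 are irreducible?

6

By the necklace-counting formula, N_2(5) = (1/5) Σ_{d|5} μ(5/d)·2^d.
Divisors of 5: 1, 5; μ(5/d) for each: -1, 1.
Σ = − 2^1 + 2^5 = 30.
N = 30/5 = 6.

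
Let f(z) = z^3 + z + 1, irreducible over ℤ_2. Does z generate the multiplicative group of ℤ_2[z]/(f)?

Yes

|GF(2^3)^×| = 2^3 − 1 = 7. Prime factorization: 7 = 7.
f is primitive ⇔ z has order 7 in GF(2)[z]/(f), i.e. z^(7/q) ≠ 1 for each prime q | 7.
z^(1) mod f = z.
None equal 1, so z has full order 7; f is primitive.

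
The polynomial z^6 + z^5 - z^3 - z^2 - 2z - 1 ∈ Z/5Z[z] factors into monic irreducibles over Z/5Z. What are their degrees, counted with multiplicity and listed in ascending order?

2, 4

Write f(z) = z^6 + z^5 - z^3 - z^2 - 2z - 1.
Roots in Z/5Z: f(0) = 4; f(1) = 2; f(2) = 4; f(3) = 4; f(4) = 1.
Complete factorization: f(z) = (z^2 - 2)·(z^4 + z^3 + 2z^2 + z - 2).
Factor degrees with multiplicity: 2 + 4 = 6.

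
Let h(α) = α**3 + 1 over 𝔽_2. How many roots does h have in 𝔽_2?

1

Evaluate at each of the 2 elements of 𝔽_2:
h(0) = 1; h(1) = 0 → root.
Roots: {1}.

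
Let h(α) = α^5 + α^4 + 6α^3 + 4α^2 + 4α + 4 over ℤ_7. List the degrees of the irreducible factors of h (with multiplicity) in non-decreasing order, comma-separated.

5

Complete factorization: h(α) = (α^5 + α^4 + 6α^3 + 4α^2 + 4α + 4).
Factor degrees with multiplicity: 5 = 5.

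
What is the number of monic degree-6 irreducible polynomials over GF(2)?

Gauss's count: N_{2}(6) = (1/6) Σ_{d|6} μ(6/d)·2^d.
Divisors of 6: 1, 2, 3, 6; μ(6/d) for each: 1, -1, -1, 1.
Σ = 2^1 − 2^2 − 2^3 + 2^6 = 54.
N = 54/6 = 9.

9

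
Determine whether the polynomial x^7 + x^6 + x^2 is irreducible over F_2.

No

Write g(x) = x^7 + x^6 + x^2.
Check for roots in F_2: g(0) = 0 → root; g(1) = 1.
g(0) = 0, so (x) divides g(x); g is reducible.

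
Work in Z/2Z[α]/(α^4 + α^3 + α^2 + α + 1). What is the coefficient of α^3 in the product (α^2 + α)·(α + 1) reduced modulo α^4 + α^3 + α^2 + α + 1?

Multiply in Z/2Z[α]: (α^2 + α)·(α + 1) = α^3 + α.
Reduced: α^3 + α.

1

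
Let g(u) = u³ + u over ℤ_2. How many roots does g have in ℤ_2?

Evaluate at each of the 2 elements of ℤ_2:
g(0) = 0 → root; g(1) = 0 → root.
Roots: {0, 1}.

2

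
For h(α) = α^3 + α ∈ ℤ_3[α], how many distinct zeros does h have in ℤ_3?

Evaluate at each of the 3 elements of ℤ_3:
h(0) = 0 → root; h(1) = 2; h(2) = 1.
Roots: {0}.

1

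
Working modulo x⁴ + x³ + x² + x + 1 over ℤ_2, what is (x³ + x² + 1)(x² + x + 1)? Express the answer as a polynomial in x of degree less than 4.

Multiply in ℤ_2[x]: (x³ + x² + 1)·(x² + x + 1) = x⁵ + x + 1.
Reduce using x⁴ ≡ x³ + x² + x + 1 (mod x⁴ + x³ + x² + x + 1).
Reduced: x.

x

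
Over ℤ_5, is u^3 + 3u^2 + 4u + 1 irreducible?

Write P(u) = u^3 + 3u^2 + 4u + 1.
Check for roots in ℤ_5: P(0) = 1; P(1) = 4; P(2) = 4; P(3) = 2; P(4) = 4.
No roots. A degree-3 polynomial over a field with no linear factor is irreducible.

Yes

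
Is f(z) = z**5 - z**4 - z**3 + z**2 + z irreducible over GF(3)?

No

Check for roots in GF(3): f(0) = 0 → root; f(1) = 1; f(2) = 2.
f(0) = 0, so (z) divides f(z); f is reducible.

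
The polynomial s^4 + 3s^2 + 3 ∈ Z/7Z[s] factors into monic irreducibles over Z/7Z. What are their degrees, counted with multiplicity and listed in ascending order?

1, 1, 2

Write g(s) = s^4 + 3s^2 + 3.
Linear factors from roots: (s - 1), (s + 1).
Complete factorization: g(s) = (s + 1)·(s - 1)·(s^2 - 3).
Factor degrees with multiplicity: 1 + 1 + 2 = 4.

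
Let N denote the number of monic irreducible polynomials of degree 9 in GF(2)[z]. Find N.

x^(2^9) − x is the product of all monic irreducibles of degree dividing 9; Möbius inversion gives N = (1/9) Σ μ(9/d)·2^d.
Divisors of 9: 1, 3, 9; μ(9/d) for each: 0, -1, 1.
Σ = − 2^3 + 2^9 = 504.
N = 504/9 = 56.

56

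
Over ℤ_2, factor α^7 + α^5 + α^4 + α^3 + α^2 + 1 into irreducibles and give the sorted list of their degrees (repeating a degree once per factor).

Write g(α) = α^7 + α^5 + α^4 + α^3 + α^2 + 1.
Roots in ℤ_2: g(0) = 1; g(1) = 0 → root.
Linear factors from roots: (α + 1).
Complete factorization: g(α) = (α + 1)·(α^2 + α + 1)^3.
Factor degrees with multiplicity: 1 + 2 + 2 + 2 = 7.

1, 2, 2, 2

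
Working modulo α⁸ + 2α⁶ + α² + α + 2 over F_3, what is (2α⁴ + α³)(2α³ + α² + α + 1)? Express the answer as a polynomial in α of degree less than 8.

α^7 + α^6 + α^3

Multiply in F_3[α]: (2α⁴ + α³)·(2α³ + α² + α + 1) = α⁷ + α⁶ + α³.
Reduced: α⁷ + α⁶ + α³.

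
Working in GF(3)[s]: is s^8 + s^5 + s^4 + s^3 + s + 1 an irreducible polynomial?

No

Write P(s) = s^8 + s^5 + s^4 + s^3 + s + 1.
Check for roots in GF(3): P(0) = 1; P(1) = 0 → root; P(2) = 0 → root.
P(1) = 0, so (s − 1) divides P(s); P is reducible.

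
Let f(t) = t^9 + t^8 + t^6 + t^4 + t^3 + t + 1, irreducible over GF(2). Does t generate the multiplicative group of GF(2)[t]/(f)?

|GF(2^9)^×| = 2^9 − 1 = 511. Prime factorization: 511 = 7·73.
f is primitive ⇔ t has order 511 in GF(2)[t]/(f), i.e. t^(511/q) ≠ 1 for each prime q | 511.
t^(73) mod f = t^8 + t^5 + t^3 + t.
t^(7) mod f = t^7.
None equal 1, so t has full order 511; f is primitive.

Yes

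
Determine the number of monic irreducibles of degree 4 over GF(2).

Gauss's count: N_{2}(4) = (1/4) Σ_{d|4} μ(4/d)·2^d.
Divisors of 4: 1, 2, 4; μ(4/d) for each: 0, -1, 1.
Σ = − 2^2 + 2^4 = 12.
N = 12/4 = 3.

3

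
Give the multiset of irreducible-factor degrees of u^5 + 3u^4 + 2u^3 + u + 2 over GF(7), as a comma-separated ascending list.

1, 4

Write h(u) = u^5 + 3u^4 + 2u^3 + u + 2.
Linear factors from roots: (u + 2).
Complete factorization: h(u) = (u + 2)·(u^4 + u^3 + 1).
Factor degrees with multiplicity: 1 + 4 = 5.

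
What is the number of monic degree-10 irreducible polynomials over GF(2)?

99

The number of monic irreducibles of degree 10 over GF(2) is (1/10)·Σ_{d∣10} μ(10/d) 2^d.
Divisors of 10: 1, 2, 5, 10; μ(10/d) for each: 1, -1, -1, 1.
Σ = 2^1 − 2^2 − 2^5 + 2^10 = 990.
N = 990/10 = 99.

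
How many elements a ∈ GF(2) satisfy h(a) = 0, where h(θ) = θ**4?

Evaluate at each of the 2 elements of GF(2):
h(0) = 0 → root; h(1) = 1.
Roots: {0}.

1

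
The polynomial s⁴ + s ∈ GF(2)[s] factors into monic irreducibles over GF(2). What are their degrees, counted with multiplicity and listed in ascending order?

1, 1, 2

Write g(s) = s⁴ + s.
Roots in GF(2): g(0) = 0 → root; g(1) = 0 → root.
Linear factors from roots: (s), (s + 1).
Complete factorization: g(s) = (s)·(s + 1)·(s² + s + 1).
Factor degrees with multiplicity: 1 + 1 + 2 = 4.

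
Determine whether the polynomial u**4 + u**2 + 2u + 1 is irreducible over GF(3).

Write m(u) = u**4 + u**2 + 2u + 1.
Check for roots in GF(3): m(0) = 1; m(1) = 2; m(2) = 1.
No roots, so no linear factors.
Monic irreducibles of degree 2 over GF(3): u**2 + 1, u**2 + u + 2, u**2 + 2u + 2.
None of them divide m (all give nonzero remainder).
No irreducible factor of degree ≤ 2 exists, so m is irreducible over GF(3).

Yes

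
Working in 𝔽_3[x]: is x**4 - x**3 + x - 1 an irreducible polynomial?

Write g(x) = x**4 - x**3 + x - 1.
Check for roots in 𝔽_3: g(0) = 2; g(1) = 0 → root; g(2) = 0 → root.
g(1) = 0, so (x − 1) divides g(x); g is reducible.

No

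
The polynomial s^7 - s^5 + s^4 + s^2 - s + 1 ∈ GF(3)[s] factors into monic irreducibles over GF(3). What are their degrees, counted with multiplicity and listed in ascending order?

Write h(s) = s^7 - s^5 + s^4 + s^2 - s + 1.
Roots in GF(3): h(0) = 1; h(1) = 2; h(2) = 1.
Complete factorization: h(s) = (s^7 - s^5 + s^4 + s^2 - s + 1).
Factor degrees with multiplicity: 7 = 7.

7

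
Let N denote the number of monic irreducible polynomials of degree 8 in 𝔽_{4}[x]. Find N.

8160

Gauss's count: N_{4}(8) = (1/8) Σ_{d|8} μ(8/d)·4^d.
Divisors of 8: 1, 2, 4, 8; μ(8/d) for each: 0, 0, -1, 1.
Σ = − 4^4 + 4^8 = 65280.
N = 65280/8 = 8160.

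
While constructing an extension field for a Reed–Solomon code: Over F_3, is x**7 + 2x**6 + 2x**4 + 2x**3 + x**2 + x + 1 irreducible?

Write P(x) = x**7 + 2x**6 + 2x**4 + 2x**3 + x**2 + x + 1.
Check for roots in F_3: P(0) = 1; P(1) = 1; P(2) = 2.
No roots, so no linear factors.
Monic irreducibles of degree 2 over GF(3): x**2 + 1, x**2 + x + 2, x**2 + 2x + 2.
None of them divide P (all give nonzero remainder).
Degree-3 irreducible divisors: test the 8 monic irreducibles of degree 3 over GF(3).
None of them divide P (all give nonzero remainder).
No irreducible factor of degree ≤ 3 exists, so P is irreducible over GF(3).

Yes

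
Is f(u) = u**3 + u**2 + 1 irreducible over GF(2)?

Yes

Check for roots in GF(2): f(0) = 1; f(1) = 1.
No roots. A degree-3 polynomial over a field with no linear factor is irreducible.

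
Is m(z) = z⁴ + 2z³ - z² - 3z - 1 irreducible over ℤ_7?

Check for roots in ℤ_7: m(0) = 6; m(1) = 5; m(2) = 0 → root; m(3) = 4; m(4) = 5; m(5) = 1; m(6) = 0 → root.
m(2) = 0, so (z − 2) divides m(z); m is reducible.

No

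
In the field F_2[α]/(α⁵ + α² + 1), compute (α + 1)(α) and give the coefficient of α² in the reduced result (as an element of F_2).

Multiply in F_2[α]: (α + 1)·(α) = α² + α.
Reduced: α² + α.

1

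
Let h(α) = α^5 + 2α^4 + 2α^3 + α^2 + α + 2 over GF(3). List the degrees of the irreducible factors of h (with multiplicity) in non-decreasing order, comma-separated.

1, 2, 2

Roots in GF(3): h(0) = 2; h(1) = 0 → root; h(2) = 1.
Linear factors from roots: (α + 2).
Complete factorization: h(α) = (α + 2)·(α^2 + 1)^2.
Factor degrees with multiplicity: 1 + 2 + 2 = 5.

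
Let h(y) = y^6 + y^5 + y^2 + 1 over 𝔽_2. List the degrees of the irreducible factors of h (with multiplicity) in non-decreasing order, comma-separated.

Roots in 𝔽_2: h(0) = 1; h(1) = 0 → root.
Linear factors from roots: (y + 1).
Complete factorization: h(y) = (y + 1)·(y^2 + y + 1)·(y^3 + y^2 + 1).
Factor degrees with multiplicity: 1 + 2 + 3 = 6.

1, 2, 3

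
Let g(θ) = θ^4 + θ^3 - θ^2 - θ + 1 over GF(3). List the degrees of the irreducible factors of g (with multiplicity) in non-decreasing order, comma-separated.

Roots in GF(3): g(0) = 1; g(1) = 1; g(2) = 1.
Complete factorization: g(θ) = (θ^2 - θ - 1)^2.
Factor degrees with multiplicity: 2 + 2 = 4.

2, 2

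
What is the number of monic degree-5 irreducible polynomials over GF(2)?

By the necklace-counting formula, N_2(5) = (1/5) Σ_{d|5} μ(5/d)·2^d.
Divisors of 5: 1, 5; μ(5/d) for each: -1, 1.
Σ = − 2^1 + 2^5 = 30.
N = 30/5 = 6.

6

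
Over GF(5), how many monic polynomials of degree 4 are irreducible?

150

x^(5^4) − x is the product of all monic irreducibles of degree dividing 4; Möbius inversion gives N = (1/4) Σ μ(4/d)·5^d.
Divisors of 4: 1, 2, 4; μ(4/d) for each: 0, -1, 1.
Σ = − 5^2 + 5^4 = 600.
N = 600/4 = 150.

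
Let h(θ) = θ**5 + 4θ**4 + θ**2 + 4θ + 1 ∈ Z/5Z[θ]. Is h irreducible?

Yes

Check for roots in Z/5Z: h(0) = 1; h(1) = 1; h(2) = 4; h(3) = 4; h(4) = 1.
No roots, so no linear factors.
Degree-2 irreducible divisors: test the 10 monic irreducibles of degree 2 over GF(5).
None of them divide h (all give nonzero remainder).
No irreducible factor of degree ≤ 2 exists, so h is irreducible over GF(5).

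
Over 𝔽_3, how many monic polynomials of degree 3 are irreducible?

Gauss's count: N_{3}(3) = (1/3) Σ_{d|3} μ(3/d)·3^d.
Divisors of 3: 1, 3; μ(3/d) for each: -1, 1.
Σ = − 3^1 + 3^3 = 24.
N = 24/3 = 8.

8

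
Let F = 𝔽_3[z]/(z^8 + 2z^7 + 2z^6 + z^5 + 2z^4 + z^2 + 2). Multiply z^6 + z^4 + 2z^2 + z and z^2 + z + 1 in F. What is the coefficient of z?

1

Multiply in 𝔽_3[z]: (z^6 + z^4 + 2z^2 + z)·(z^2 + z + 1) = z^8 + z^7 + 2z^6 + z^5 + z.
Reduce using z^8 ≡ z^7 + z^6 + 2z^5 + z^4 + 2z^2 + 1 (mod z^8 + 2z^7 + 2z^6 + z^5 + 2z^4 + z^2 + 2).
Reduced: 2z^7 + z^4 + 2z^2 + z + 1.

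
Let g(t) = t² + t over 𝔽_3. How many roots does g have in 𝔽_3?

2

Evaluate at each of the 3 elements of 𝔽_3:
g(0) = 0 → root; g(1) = 2; g(2) = 0 → root.
Roots: {0, 2}.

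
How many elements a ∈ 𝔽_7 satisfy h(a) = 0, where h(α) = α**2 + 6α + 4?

0

Evaluate at each of the 7 elements of 𝔽_7:
h(0) = 4; h(1) = 4; h(2) = 6; h(3) = 3; h(4) = 2; h(5) = 3; h(6) = 6.
No element is a root.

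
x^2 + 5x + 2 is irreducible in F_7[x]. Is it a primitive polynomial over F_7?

Write f(x) = x^2 + 5x + 2.
|GF(7^2)^×| = 7^2 − 1 = 48. Prime factorization: 48 = 2^4·3.
f is primitive ⇔ x has order 48 in GF(7)[x]/(f), i.e. x^(48/q) ≠ 1 for each prime q | 48.
x^(24) mod f = 1
x^(16) mod f = 4.
Since x^(24) = 1, the order of x divides 24 < 48; not primitive.

No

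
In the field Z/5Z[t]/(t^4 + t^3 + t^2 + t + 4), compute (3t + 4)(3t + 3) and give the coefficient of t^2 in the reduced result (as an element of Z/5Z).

Multiply in Z/5Z[t]: (3t + 4)·(3t + 3) = 4t^2 + t + 2.
Reduced: 4t^2 + t + 2.

4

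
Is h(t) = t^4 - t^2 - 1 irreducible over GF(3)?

Check for roots in GF(3): h(0) = 2; h(1) = 2; h(2) = 2.
No roots, so no linear factors.
Monic irreducibles of degree 2 over GF(3): t^2 + 1, t^2 + t - 1, t^2 - t - 1.
None of them divide h (all give nonzero remainder).
No irreducible factor of degree ≤ 2 exists, so h is irreducible over GF(3).

Yes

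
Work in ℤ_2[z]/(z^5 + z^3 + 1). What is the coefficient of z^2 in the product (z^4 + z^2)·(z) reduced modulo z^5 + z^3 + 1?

0

Multiply in ℤ_2[z]: (z^4 + z^2)·(z) = z^5 + z^3.
Reduce using z^5 ≡ z^3 + 1 (mod z^5 + z^3 + 1).
Reduced: 1.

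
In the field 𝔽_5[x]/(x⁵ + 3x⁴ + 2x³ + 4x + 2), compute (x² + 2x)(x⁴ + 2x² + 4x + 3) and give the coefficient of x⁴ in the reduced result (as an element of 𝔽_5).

3

Multiply in 𝔽_5[x]: (x² + 2x)·(x⁴ + 2x² + 4x + 3) = x⁶ + 2x⁵ + 2x⁴ + 3x³ + x² + x.
Reduce using x⁵ ≡ 2x⁴ + 3x³ + x + 3 (mod x⁵ + 3x⁴ + 2x³ + 4x + 2).
Reduced: 3x⁴ + 2x² + 3x + 2.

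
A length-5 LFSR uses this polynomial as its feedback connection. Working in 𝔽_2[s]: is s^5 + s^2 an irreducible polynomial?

No

Write P(s) = s^5 + s^2.
Check for roots in 𝔽_2: P(0) = 0 → root; P(1) = 0 → root.
P(0) = 0, so (s) divides P(s); P is reducible.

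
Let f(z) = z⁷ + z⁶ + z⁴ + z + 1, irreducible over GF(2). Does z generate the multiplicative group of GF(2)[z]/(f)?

Yes

|GF(2^7)^×| = 2^7 − 1 = 127. Prime factorization: 127 = 127.
f is primitive ⇔ z has order 127 in GF(2)[z]/(f), i.e. z^(127/q) ≠ 1 for each prime q | 127.
z^(1) mod f = z.
None equal 1, so z has full order 127; f is primitive.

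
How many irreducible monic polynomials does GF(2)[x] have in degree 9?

56

The number of monic irreducibles of degree 9 over GF(2) is (1/9)·Σ_{d∣9} μ(9/d) 2^d.
Divisors of 9: 1, 3, 9; μ(9/d) for each: 0, -1, 1.
Σ = − 2^3 + 2^9 = 504.
N = 504/9 = 56.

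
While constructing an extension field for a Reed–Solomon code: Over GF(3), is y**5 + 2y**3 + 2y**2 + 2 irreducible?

Yes

Write f(y) = y**5 + 2y**3 + 2y**2 + 2.
Check for roots in GF(3): f(0) = 2; f(1) = 1; f(2) = 1.
No roots, so no linear factors.
Monic irreducibles of degree 2 over GF(3): y**2 + 1, y**2 + y + 2, y**2 + 2y + 2.
None of them divide f (all give nonzero remainder).
No irreducible factor of degree ≤ 2 exists, so f is irreducible over GF(3).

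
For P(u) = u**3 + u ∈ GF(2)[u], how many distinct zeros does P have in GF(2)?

2

Evaluate at each of the 2 elements of GF(2):
P(0) = 0 → root; P(1) = 0 → root.
Roots: {0, 1}.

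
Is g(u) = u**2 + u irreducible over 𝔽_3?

Check for roots in 𝔽_3: g(0) = 0 → root; g(1) = 2; g(2) = 0 → root.
g(0) = 0, so (u) divides g(u); g is reducible.

No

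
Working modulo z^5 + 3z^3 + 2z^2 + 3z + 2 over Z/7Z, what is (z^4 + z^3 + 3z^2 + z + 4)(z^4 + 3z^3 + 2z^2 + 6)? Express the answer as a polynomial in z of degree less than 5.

Multiply in Z/7Z[z]: (z^4 + z^3 + 3z^2 + z + 4)·(z^4 + 3z^3 + 2z^2 + 6) = z^8 + 4z^7 + z^6 + 5z^5 + 5z^4 + 6z^3 + 5z^2 + 6z + 3.
Reduce using z^5 ≡ 4z^3 + 5z^2 + 4z + 5 (mod z^5 + 3z^3 + 2z^2 + 3z + 2).
Reduced: 2z^3 + 2z.

2z^3 + 2z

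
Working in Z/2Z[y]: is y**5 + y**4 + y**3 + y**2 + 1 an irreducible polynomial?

Write m(y) = y**5 + y**4 + y**3 + y**2 + 1.
Check for roots in Z/2Z: m(0) = 1; m(1) = 1.
No roots, so no linear factors.
Monic irreducibles of degree 2 over GF(2): y**2 + y + 1.
None of them divide m (all give nonzero remainder).
No irreducible factor of degree ≤ 2 exists, so m is irreducible over GF(2).

Yes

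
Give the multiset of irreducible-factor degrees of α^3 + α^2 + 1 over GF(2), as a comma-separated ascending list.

3

Write g(α) = α^3 + α^2 + 1.
Roots in GF(2): g(0) = 1; g(1) = 1.
Complete factorization: g(α) = (α^3 + α^2 + 1).
Factor degrees with multiplicity: 3 = 3.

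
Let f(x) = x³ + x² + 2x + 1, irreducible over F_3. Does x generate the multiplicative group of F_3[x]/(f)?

|GF(3^3)^×| = 3^3 − 1 = 26. Prime factorization: 26 = 2·13.
f is primitive ⇔ x has order 26 in GF(3)[x]/(f), i.e. x^(26/q) ≠ 1 for each prime q | 26.
x^(13) mod f = 2.
x^(2) mod f = x².
None equal 1, so x has full order 26; f is primitive.

Yes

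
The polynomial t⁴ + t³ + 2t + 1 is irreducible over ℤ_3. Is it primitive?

Write f(t) = t⁴ + t³ + 2t + 1.
|GF(3^4)^×| = 3^4 − 1 = 80. Prime factorization: 80 = 2^4·5.
f is primitive ⇔ t has order 80 in GF(3)[t]/(f), i.e. t^(80/q) ≠ 1 for each prime q | 80.
t^(40) mod f = 1
t^(16) mod f = 2t² + t + 1.
Since t^(40) = 1, the order of t divides 40 < 80; not primitive.

No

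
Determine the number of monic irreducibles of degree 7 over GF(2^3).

299592

Gauss's count: N_{8}(7) = (1/7) Σ_{d|7} μ(7/d)·8^d.
Divisors of 7: 1, 7; μ(7/d) for each: -1, 1.
Σ = − 8^1 + 8^7 = 2097144.
N = 2097144/7 = 299592.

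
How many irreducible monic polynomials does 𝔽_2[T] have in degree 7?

By the necklace-counting formula, N_2(7) = (1/7) Σ_{d|7} μ(7/d)·2^d.
Divisors of 7: 1, 7; μ(7/d) for each: -1, 1.
Σ = − 2^1 + 2^7 = 126.
N = 126/7 = 18.

18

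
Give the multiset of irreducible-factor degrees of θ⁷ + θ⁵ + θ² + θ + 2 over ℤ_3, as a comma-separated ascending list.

Write h(θ) = θ⁷ + θ⁵ + θ² + θ + 2.
Roots in ℤ_3: h(0) = 2; h(1) = 0 → root; h(2) = 0 → root.
Linear factors from roots: (θ + 2), (θ + 1).
Complete factorization: h(θ) = (θ + 1)·(θ + 2)^2·(θ⁴ + θ³ + 2).
Factor degrees with multiplicity: 1 + 1 + 1 + 4 = 7.

1, 1, 1, 4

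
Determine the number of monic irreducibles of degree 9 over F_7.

Gauss's count: N_{7}(9) = (1/9) Σ_{d|9} μ(9/d)·7^d.
Divisors of 9: 1, 3, 9; μ(9/d) for each: 0, -1, 1.
Σ = − 7^3 + 7^9 = 40353264.
N = 40353264/9 = 4483696.

4483696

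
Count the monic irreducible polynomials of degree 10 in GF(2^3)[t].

107370900

x^(8^10) − x is the product of all monic irreducibles of degree dividing 10; Möbius inversion gives N = (1/10) Σ μ(10/d)·8^d.
Divisors of 10: 1, 2, 5, 10; μ(10/d) for each: 1, -1, -1, 1.
Σ = 8^1 − 8^2 − 8^5 + 8^10 = 1073709000.
N = 1073709000/10 = 107370900.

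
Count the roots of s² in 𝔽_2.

1

Write h(s) = s².
Evaluate at each of the 2 elements of 𝔽_2:
h(0) = 0 → root; h(1) = 1.
Roots: {0}.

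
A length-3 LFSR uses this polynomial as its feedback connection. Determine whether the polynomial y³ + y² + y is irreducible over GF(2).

No

Write P(y) = y³ + y² + y.
Check for roots in GF(2): P(0) = 0 → root; P(1) = 1.
P(0) = 0, so (y) divides P(y); P is reducible.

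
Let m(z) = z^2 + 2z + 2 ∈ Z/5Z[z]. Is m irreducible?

Check for roots in Z/5Z: m(0) = 2; m(1) = 0 → root; m(2) = 0 → root; m(3) = 2; m(4) = 1.
m(1) = 0, so (z − 1) divides m(z); m is reducible.

No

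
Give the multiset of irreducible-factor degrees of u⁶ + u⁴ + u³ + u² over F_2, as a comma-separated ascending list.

1, 1, 1, 3

Write f(u) = u⁶ + u⁴ + u³ + u².
Roots in F_2: f(0) = 0 → root; f(1) = 0 → root.
Linear factors from roots: (u), (u + 1).
Complete factorization: f(u) = (u + 1)·(u)^2·(u³ + u² + 1).
Factor degrees with multiplicity: 1 + 1 + 1 + 3 = 6.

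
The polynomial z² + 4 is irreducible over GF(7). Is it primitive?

No

Write f(z) = z² + 4.
|GF(7^2)^×| = 7^2 − 1 = 48. Prime factorization: 48 = 2^4·3.
f is primitive ⇔ z has order 48 in GF(7)[z]/(f), i.e. z^(48/q) ≠ 1 for each prime q | 48.
z^(24) mod f = 1
z^(16) mod f = 2.
Since z^(24) = 1, the order of z divides 24 < 48; not primitive.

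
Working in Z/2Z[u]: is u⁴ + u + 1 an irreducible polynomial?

Yes

Write P(u) = u⁴ + u + 1.
Check for roots in Z/2Z: P(0) = 1; P(1) = 1.
No roots, so no linear factors.
Monic irreducibles of degree 2 over GF(2): u² + u + 1.
None of them divide P (all give nonzero remainder).
No irreducible factor of degree ≤ 2 exists, so P is irreducible over GF(2).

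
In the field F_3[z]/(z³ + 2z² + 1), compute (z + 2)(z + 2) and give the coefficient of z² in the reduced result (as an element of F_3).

1

Multiply in F_3[z]: (z + 2)·(z + 2) = z² + z + 1.
Reduced: z² + z + 1.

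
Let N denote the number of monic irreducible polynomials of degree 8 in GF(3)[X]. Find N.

810

By the necklace-counting formula, N_3(8) = (1/8) Σ_{d|8} μ(8/d)·3^d.
Divisors of 8: 1, 2, 4, 8; μ(8/d) for each: 0, 0, -1, 1.
Σ = − 3^4 + 3^8 = 6480.
N = 6480/8 = 810.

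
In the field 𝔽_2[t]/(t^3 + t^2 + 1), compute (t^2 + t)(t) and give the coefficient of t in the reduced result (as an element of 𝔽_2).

Multiply in 𝔽_2[t]: (t^2 + t)·(t) = t^3 + t^2.
Reduce using t^3 ≡ t^2 + 1 (mod t^3 + t^2 + 1).
Reduced: 1.

0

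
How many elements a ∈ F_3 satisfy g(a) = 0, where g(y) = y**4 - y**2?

Evaluate at each of the 3 elements of F_3:
g(0) = 0 → root; g(1) = 0 → root; g(2) = 0 → root.
Roots: {0, 1, 2}.

3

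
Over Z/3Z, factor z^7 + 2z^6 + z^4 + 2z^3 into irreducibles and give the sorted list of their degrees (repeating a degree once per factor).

1, 1, 1, 1, 1, 1, 1

Write h(z) = z^7 + 2z^6 + z^4 + 2z^3.
Roots in Z/3Z: h(0) = 0 → root; h(1) = 0 → root; h(2) = 0 → root.
Linear factors from roots: (z), (z + 2), (z + 1).
Complete factorization: h(z) = (z + 2)·(z)^3·(z + 1)^3.
Factor degrees with multiplicity: 1 + 1 + 1 + 1 + 1 + 1 + 1 = 7.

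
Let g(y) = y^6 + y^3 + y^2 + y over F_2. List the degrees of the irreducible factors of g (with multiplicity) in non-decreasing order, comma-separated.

1, 1, 1, 3

Roots in F_2: g(0) = 0 → root; g(1) = 0 → root.
Linear factors from roots: (y), (y + 1).
Complete factorization: g(y) = (y)·(y + 1)^2·(y^3 + y + 1).
Factor degrees with multiplicity: 1 + 1 + 1 + 3 = 6.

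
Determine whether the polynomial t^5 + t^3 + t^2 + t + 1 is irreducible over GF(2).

Yes

Write f(t) = t^5 + t^3 + t^2 + t + 1.
Check for roots in GF(2): f(0) = 1; f(1) = 1.
No roots, so no linear factors.
Monic irreducibles of degree 2 over GF(2): t^2 + t + 1.
None of them divide f (all give nonzero remainder).
No irreducible factor of degree ≤ 2 exists, so f is irreducible over GF(2).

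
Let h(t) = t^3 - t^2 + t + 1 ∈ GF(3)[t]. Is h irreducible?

Yes

Check for roots in GF(3): h(0) = 1; h(1) = 2; h(2) = 1.
No roots. A degree-3 polynomial over a field with no linear factor is irreducible.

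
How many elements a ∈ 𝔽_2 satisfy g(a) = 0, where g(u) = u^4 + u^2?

Evaluate at each of the 2 elements of 𝔽_2:
g(0) = 0 → root; g(1) = 0 → root.
Roots: {0, 1}.

2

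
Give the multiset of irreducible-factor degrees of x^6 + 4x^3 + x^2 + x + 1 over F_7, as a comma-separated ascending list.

Write g(x) = x^6 + 4x^3 + x^2 + x + 1.
Linear factors from roots: (x + 2).
Complete factorization: g(x) = (x + 2)^3·(x^3 + x^2 + 3x + 1).
Factor degrees with multiplicity: 1 + 1 + 1 + 3 = 6.

1, 1, 1, 3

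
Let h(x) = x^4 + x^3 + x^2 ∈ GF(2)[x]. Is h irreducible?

Check for roots in GF(2): h(0) = 0 → root; h(1) = 1.
h(0) = 0, so (x) divides h(x); h is reducible.

No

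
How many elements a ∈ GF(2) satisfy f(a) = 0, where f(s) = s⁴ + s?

Evaluate at each of the 2 elements of GF(2):
f(0) = 0 → root; f(1) = 0 → root.
Roots: {0, 1}.

2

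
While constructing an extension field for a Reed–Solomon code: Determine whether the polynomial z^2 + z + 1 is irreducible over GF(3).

No

Write h(z) = z^2 + z + 1.
Check for roots in GF(3): h(0) = 1; h(1) = 0 → root; h(2) = 1.
h(1) = 0, so (z − 1) divides h(z); h is reducible.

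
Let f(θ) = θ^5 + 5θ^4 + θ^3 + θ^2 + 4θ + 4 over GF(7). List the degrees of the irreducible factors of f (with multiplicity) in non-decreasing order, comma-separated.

1, 2, 2

Linear factors from roots: (θ + 4).
Complete factorization: f(θ) = (θ + 4)·(θ^2 + 2θ + 2)·(θ^2 + 6θ + 4).
Factor degrees with multiplicity: 1 + 2 + 2 = 5.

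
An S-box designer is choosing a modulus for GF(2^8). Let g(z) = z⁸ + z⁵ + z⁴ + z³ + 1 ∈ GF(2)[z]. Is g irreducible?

Check for roots in GF(2): g(0) = 1; g(1) = 1.
No roots, so no linear factors.
Monic irreducibles of degree 2 over GF(2): z² + z + 1.
None of them divide g (all give nonzero remainder).
Monic irreducibles of degree 3 over GF(2): z³ + z + 1, z³ + z² + 1.
None of them divide g (all give nonzero remainder).
Monic irreducibles of degree 4 over GF(2): z⁴ + z + 1, z⁴ + z³ + 1, z⁴ + z³ + z² + z + 1.
None of them divide g (all give nonzero remainder).
No irreducible factor of degree ≤ 4 exists, so g is irreducible over GF(2).

Yes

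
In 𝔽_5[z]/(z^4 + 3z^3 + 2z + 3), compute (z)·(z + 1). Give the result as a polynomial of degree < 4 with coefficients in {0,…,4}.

Multiply in 𝔽_5[z]: (z)·(z + 1) = z^2 + z.
Reduced: z^2 + z.

z^2 + z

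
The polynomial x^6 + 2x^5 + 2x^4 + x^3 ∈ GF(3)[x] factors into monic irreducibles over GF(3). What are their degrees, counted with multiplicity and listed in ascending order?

1, 1, 1, 1, 1, 1

Write h(x) = x^6 + 2x^5 + 2x^4 + x^3.
Roots in GF(3): h(0) = 0 → root; h(1) = 0 → root; h(2) = 0 → root.
Linear factors from roots: (x), (x + 2), (x + 1).
Complete factorization: h(x) = (x + 1)·(x + 2)^2·(x)^3.
Factor degrees with multiplicity: 1 + 1 + 1 + 1 + 1 + 1 = 6.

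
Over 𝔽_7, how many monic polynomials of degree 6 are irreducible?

By the necklace-counting formula, N_7(6) = (1/6) Σ_{d|6} μ(6/d)·7^d.
Divisors of 6: 1, 2, 3, 6; μ(6/d) for each: 1, -1, -1, 1.
Σ = 7^1 − 7^2 − 7^3 + 7^6 = 117264.
N = 117264/6 = 19544.

19544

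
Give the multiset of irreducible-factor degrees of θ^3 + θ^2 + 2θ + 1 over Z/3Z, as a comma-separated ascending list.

Write h(θ) = θ^3 + θ^2 + 2θ + 1.
Roots in Z/3Z: h(0) = 1; h(1) = 2; h(2) = 2.
Complete factorization: h(θ) = (θ^3 + θ^2 + 2θ + 1).
Factor degrees with multiplicity: 3 = 3.

3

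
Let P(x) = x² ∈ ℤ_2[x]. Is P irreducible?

No

Check for roots in ℤ_2: P(0) = 0 → root; P(1) = 1.
P(0) = 0, so (x) divides P(x); P is reducible.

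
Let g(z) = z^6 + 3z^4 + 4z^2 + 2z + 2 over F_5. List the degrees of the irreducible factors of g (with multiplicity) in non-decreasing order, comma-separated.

Roots in F_5: g(0) = 2; g(1) = 2; g(2) = 4; g(3) = 1; g(4) = 3.
Complete factorization: g(z) = (z^6 + 3z^4 + 4z^2 + 2z + 2).
Factor degrees with multiplicity: 6 = 6.

6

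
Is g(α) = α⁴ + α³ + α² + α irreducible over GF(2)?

No

Check for roots in GF(2): g(0) = 0 → root; g(1) = 0 → root.
g(0) = 0, so (α) divides g(α); g is reducible.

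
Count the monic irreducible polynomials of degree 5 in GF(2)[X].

6

Gauss's count: N_{2}(5) = (1/5) Σ_{d|5} μ(5/d)·2^d.
Divisors of 5: 1, 5; μ(5/d) for each: -1, 1.
Σ = − 2^1 + 2^5 = 30.
N = 30/5 = 6.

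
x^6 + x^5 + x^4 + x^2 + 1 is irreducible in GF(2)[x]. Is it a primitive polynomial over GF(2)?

Write f(x) = x^6 + x^5 + x^4 + x^2 + 1.
|GF(2^6)^×| = 2^6 − 1 = 63. Prime factorization: 63 = 3^2·7.
f is primitive ⇔ x has order 63 in GF(2)[x]/(f), i.e. x^(63/q) ≠ 1 for each prime q | 63.
x^(21) mod f = 1
x^(9) mod f = x^3 + 1.
Since x^(21) = 1, the order of x divides 21 < 63; not primitive.

No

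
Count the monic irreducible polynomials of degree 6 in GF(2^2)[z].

x^(4^6) − x is the product of all monic irreducibles of degree dividing 6; Möbius inversion gives N = (1/6) Σ μ(6/d)·4^d.
Divisors of 6: 1, 2, 3, 6; μ(6/d) for each: 1, -1, -1, 1.
Σ = 4^1 − 4^2 − 4^3 + 4^6 = 4020.
N = 4020/6 = 670.

670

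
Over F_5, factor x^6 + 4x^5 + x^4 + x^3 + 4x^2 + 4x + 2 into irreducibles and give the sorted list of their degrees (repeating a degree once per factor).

Write g(x) = x^6 + 4x^5 + x^4 + x^3 + 4x^2 + 4x + 2.
Roots in F_5: g(0) = 2; g(1) = 2; g(2) = 2; g(3) = 4; g(4) = 4.
Complete factorization: g(x) = (x^2 + 2x + 4)·(x^2 + 3x + 4)·(x^2 + 4x + 2).
Factor degrees with multiplicity: 2 + 2 + 2 = 6.

2, 2, 2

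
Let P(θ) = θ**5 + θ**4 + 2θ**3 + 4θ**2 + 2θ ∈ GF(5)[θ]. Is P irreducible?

Check for roots in GF(5): P(0) = 0 → root; P(1) = 0 → root; P(2) = 4; P(3) = 0 → root; P(4) = 0 → root.
P(0) = 0, so (θ) divides P(θ); P is reducible.

No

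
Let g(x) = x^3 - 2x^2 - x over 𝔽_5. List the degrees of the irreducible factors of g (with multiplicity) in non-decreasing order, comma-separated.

1, 2

Roots in 𝔽_5: g(0) = 0 → root; g(1) = 3; g(2) = 3; g(3) = 1; g(4) = 3.
Linear factors from roots: (x).
Complete factorization: g(x) = (x)·(x^2 - 2x - 1).
Factor degrees with multiplicity: 1 + 2 = 3.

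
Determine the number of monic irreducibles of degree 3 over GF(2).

The number of monic irreducibles of degree 3 over GF(2) is (1/3)·Σ_{d∣3} μ(3/d) 2^d.
Divisors of 3: 1, 3; μ(3/d) for each: -1, 1.
Σ = − 2^1 + 2^3 = 6.
N = 6/3 = 2.

2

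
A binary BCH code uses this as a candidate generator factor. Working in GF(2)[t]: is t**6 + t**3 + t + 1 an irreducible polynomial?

No

Write h(t) = t**6 + t**3 + t + 1.
Check for roots in GF(2): h(0) = 1; h(1) = 0 → root.
h(1) = 0, so (t − 1) divides h(t); h is reducible.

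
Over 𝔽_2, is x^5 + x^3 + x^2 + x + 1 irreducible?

Write h(x) = x^5 + x^3 + x^2 + x + 1.
Check for roots in 𝔽_2: h(0) = 1; h(1) = 1.
No roots, so no linear factors.
Monic irreducibles of degree 2 over GF(2): x^2 + x + 1.
None of them divide h (all give nonzero remainder).
No irreducible factor of degree ≤ 2 exists, so h is irreducible over GF(2).

Yes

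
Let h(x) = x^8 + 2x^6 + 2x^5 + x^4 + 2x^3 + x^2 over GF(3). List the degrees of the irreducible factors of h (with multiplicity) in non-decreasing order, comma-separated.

1, 1, 1, 1, 2, 2

Roots in GF(3): h(0) = 0 → root; h(1) = 0 → root; h(2) = 1.
Linear factors from roots: (x), (x + 2).
Complete factorization: h(x) = (x)^2·(x + 2)^2·(x^2 + x + 2)^2.
Factor degrees with multiplicity: 1 + 1 + 1 + 1 + 2 + 2 = 8.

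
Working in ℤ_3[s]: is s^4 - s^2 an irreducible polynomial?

No

Write f(s) = s^4 - s^2.
Check for roots in ℤ_3: f(0) = 0 → root; f(1) = 0 → root; f(2) = 0 → root.
f(0) = 0, so (s) divides f(s); f is reducible.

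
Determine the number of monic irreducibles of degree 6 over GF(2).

9

x^(2^6) − x is the product of all monic irreducibles of degree dividing 6; Möbius inversion gives N = (1/6) Σ μ(6/d)·2^d.
Divisors of 6: 1, 2, 3, 6; μ(6/d) for each: 1, -1, -1, 1.
Σ = 2^1 − 2^2 − 2^3 + 2^6 = 54.
N = 54/6 = 9.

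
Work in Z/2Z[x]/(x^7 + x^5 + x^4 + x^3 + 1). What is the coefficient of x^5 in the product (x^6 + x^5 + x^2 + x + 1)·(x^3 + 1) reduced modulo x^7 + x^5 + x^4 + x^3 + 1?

1

Multiply in Z/2Z[x]: (x^6 + x^5 + x^2 + x + 1)·(x^3 + 1) = x^9 + x^8 + x^6 + x^4 + x^3 + x^2 + x + 1.
Reduce using x^7 ≡ x^5 + x^4 + x^3 + 1 (mod x^7 + x^5 + x^4 + x^3 + 1).
Reduced: x^6 + x^5 + x^4.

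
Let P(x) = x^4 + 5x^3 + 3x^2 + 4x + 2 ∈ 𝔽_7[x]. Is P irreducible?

Check for roots in 𝔽_7: P(0) = 2; P(1) = 1; P(2) = 1; P(3) = 5; P(4) = 5; P(5) = 3; P(6) = 4.
No roots, so no linear factors.
Degree-2 irreducible divisors: test the 21 monic irreducibles of degree 2 over GF(7).
None of them divide P (all give nonzero remainder).
No irreducible factor of degree ≤ 2 exists, so P is irreducible over GF(7).

Yes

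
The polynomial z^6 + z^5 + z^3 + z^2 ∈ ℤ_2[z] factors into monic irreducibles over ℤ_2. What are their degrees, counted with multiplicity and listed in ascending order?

Write f(z) = z^6 + z^5 + z^3 + z^2.
Roots in ℤ_2: f(0) = 0 → root; f(1) = 0 → root.
Linear factors from roots: (z), (z + 1).
Complete factorization: f(z) = (z)^2·(z + 1)^2·(z^2 + z + 1).
Factor degrees with multiplicity: 1 + 1 + 1 + 1 + 2 = 6.

1, 1, 1, 1, 2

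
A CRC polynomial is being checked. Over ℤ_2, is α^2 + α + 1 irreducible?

Yes

Write h(α) = α^2 + α + 1.
Check for roots in ℤ_2: h(0) = 1; h(1) = 1.
No roots. A degree-2 polynomial over a field with no linear factor is irreducible.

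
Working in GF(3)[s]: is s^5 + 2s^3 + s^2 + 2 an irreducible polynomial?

Write f(s) = s^5 + 2s^3 + s^2 + 2.
Check for roots in GF(3): f(0) = 2; f(1) = 0 → root; f(2) = 0 → root.
f(1) = 0, so (s − 1) divides f(s); f is reducible.

No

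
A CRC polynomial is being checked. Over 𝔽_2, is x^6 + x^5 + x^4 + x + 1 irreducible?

Yes

Write P(x) = x^6 + x^5 + x^4 + x + 1.
Check for roots in 𝔽_2: P(0) = 1; P(1) = 1.
No roots, so no linear factors.
Monic irreducibles of degree 2 over GF(2): x^2 + x + 1.
None of them divide P (all give nonzero remainder).
Monic irreducibles of degree 3 over GF(2): x^3 + x + 1, x^3 + x^2 + 1.
None of them divide P (all give nonzero remainder).
No irreducible factor of degree ≤ 3 exists, so P is irreducible over GF(2).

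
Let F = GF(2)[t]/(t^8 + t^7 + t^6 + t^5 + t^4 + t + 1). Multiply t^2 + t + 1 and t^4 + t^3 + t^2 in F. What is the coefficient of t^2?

Multiply in GF(2)[t]: (t^2 + t + 1)·(t^4 + t^3 + t^2) = t^6 + t^4 + t^2.
Reduced: t^6 + t^4 + t^2.

1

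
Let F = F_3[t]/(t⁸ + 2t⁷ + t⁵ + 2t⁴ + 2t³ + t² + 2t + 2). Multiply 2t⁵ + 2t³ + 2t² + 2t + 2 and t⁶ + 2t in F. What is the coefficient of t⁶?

Multiply in F_3[t]: (2t⁵ + 2t³ + 2t² + 2t + 2)·(t⁶ + 2t) = 2t¹¹ + 2t⁹ + 2t⁸ + 2t⁷ + t⁴ + t³ + t² + t.
Reduce using t⁸ ≡ t⁷ + 2t⁵ + t⁴ + t³ + 2t² + t + 1 (mod t⁸ + 2t⁷ + t⁵ + 2t⁴ + 2t³ + t² + 2t + 2).
Reduced: 2t³ + 1.

0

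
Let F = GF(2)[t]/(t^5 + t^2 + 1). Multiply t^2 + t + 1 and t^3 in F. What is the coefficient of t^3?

1

Multiply in GF(2)[t]: (t^2 + t + 1)·(t^3) = t^5 + t^4 + t^3.
Reduce using t^5 ≡ t^2 + 1 (mod t^5 + t^2 + 1).
Reduced: t^4 + t^3 + t^2 + 1.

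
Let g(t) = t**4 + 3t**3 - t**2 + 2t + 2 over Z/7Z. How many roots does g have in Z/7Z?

4

Evaluate at each of the 7 elements of Z/7Z:
g(0) = 2; g(1) = 0 → root; g(2) = 0 → root; g(3) = 0 → root; g(4) = 1; g(5) = 0 → root; g(6) = 4.
Roots: {1, 2, 3, 5}.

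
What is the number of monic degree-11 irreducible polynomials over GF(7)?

179756976

Gauss's count: N_{7}(11) = (1/11) Σ_{d|11} μ(11/d)·7^d.
Divisors of 11: 1, 11; μ(11/d) for each: -1, 1.
Σ = − 7^1 + 7^11 = 1977326736.
N = 1977326736/11 = 179756976.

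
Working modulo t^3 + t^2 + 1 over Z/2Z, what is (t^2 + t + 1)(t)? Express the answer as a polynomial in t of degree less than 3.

Multiply in Z/2Z[t]: (t^2 + t + 1)·(t) = t^3 + t^2 + t.
Reduce using t^3 ≡ t^2 + 1 (mod t^3 + t^2 + 1).
Reduced: t + 1.

t + 1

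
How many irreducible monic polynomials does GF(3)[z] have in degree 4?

18

Gauss's count: N_{3}(4) = (1/4) Σ_{d|4} μ(4/d)·3^d.
Divisors of 4: 1, 2, 4; μ(4/d) for each: 0, -1, 1.
Σ = − 3^2 + 3^4 = 72.
N = 72/4 = 18.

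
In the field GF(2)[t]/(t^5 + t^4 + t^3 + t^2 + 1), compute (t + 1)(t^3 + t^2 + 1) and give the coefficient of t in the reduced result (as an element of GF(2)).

Multiply in GF(2)[t]: (t + 1)·(t^3 + t^2 + 1) = t^4 + t^2 + t + 1.
Reduced: t^4 + t^2 + t + 1.

1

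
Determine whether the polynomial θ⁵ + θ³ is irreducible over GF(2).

No

Write h(θ) = θ⁵ + θ³.
Check for roots in GF(2): h(0) = 0 → root; h(1) = 0 → root.
h(0) = 0, so (θ) divides h(θ); h is reducible.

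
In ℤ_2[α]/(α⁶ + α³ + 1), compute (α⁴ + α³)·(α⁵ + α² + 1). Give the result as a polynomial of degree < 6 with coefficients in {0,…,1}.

α^4 + α^2

Multiply in ℤ_2[α]: (α⁴ + α³)·(α⁵ + α² + 1) = α⁹ + α⁸ + α⁶ + α⁵ + α⁴ + α³.
Reduce using α⁶ ≡ α³ + 1 (mod α⁶ + α³ + 1).
Reduced: α⁴ + α².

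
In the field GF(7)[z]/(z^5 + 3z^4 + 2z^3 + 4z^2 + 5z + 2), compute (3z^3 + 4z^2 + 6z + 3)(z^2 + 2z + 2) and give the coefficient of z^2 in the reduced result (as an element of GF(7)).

Multiply in GF(7)[z]: (3z^3 + 4z^2 + 6z + 3)·(z^2 + 2z + 2) = 3z^5 + 3z^4 + 6z^3 + 2z^2 + 4z + 6.
Reduce using z^5 ≡ 4z^4 + 5z^3 + 3z^2 + 2z + 5 (mod z^5 + 3z^4 + 2z^3 + 4z^2 + 5z + 2).
Reduced: z^4 + 4z^2 + 3z.

4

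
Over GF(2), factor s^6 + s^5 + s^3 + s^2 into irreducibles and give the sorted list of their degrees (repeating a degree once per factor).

1, 1, 1, 1, 2

Write g(s) = s^6 + s^5 + s^3 + s^2.
Roots in GF(2): g(0) = 0 → root; g(1) = 0 → root.
Linear factors from roots: (s), (s + 1).
Complete factorization: g(s) = (s)^2·(s + 1)^2·(s^2 + s + 1).
Factor degrees with multiplicity: 1 + 1 + 1 + 1 + 2 = 6.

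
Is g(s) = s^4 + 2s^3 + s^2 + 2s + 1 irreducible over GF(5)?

Check for roots in GF(5): g(0) = 1; g(1) = 2; g(2) = 1; g(3) = 1; g(4) = 4.
No roots, so no linear factors.
Degree-2 irreducible divisors: test the 10 monic irreducibles of degree 2 over GF(5).
None of them divide g (all give nonzero remainder).
No irreducible factor of degree ≤ 2 exists, so g is irreducible over GF(5).

Yes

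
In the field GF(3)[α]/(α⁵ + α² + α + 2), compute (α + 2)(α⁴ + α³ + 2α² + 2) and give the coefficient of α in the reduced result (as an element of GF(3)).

Multiply in GF(3)[α]: (α + 2)·(α⁴ + α³ + 2α² + 2) = α⁵ + α³ + α² + 2α + 1.
Reduce using α⁵ ≡ 2α² + 2α + 1 (mod α⁵ + α² + α + 2).
Reduced: α³ + α + 2.

1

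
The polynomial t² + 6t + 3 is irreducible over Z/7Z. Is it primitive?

Write f(t) = t² + 6t + 3.
|GF(7^2)^×| = 7^2 − 1 = 48. Prime factorization: 48 = 2^4·3.
f is primitive ⇔ t has order 48 in GF(7)[t]/(f), i.e. t^(48/q) ≠ 1 for each prime q | 48.
t^(24) mod f = 6.
t^(16) mod f = 2.
None equal 1, so t has full order 48; f is primitive.

Yes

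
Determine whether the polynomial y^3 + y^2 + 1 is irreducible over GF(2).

Write f(y) = y^3 + y^2 + 1.
Check for roots in GF(2): f(0) = 1; f(1) = 1.
No roots. A degree-3 polynomial over a field with no linear factor is irreducible.

Yes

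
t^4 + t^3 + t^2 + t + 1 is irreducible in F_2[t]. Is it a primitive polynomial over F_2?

Write f(t) = t^4 + t^3 + t^2 + t + 1.
|GF(2^4)^×| = 2^4 − 1 = 15. Prime factorization: 15 = 3·5.
f is primitive ⇔ t has order 15 in GF(2)[t]/(f), i.e. t^(15/q) ≠ 1 for each prime q | 15.
t^(5) mod f = 1
t^(3) mod f = t^3.
Since t^(5) = 1, the order of t divides 5 < 15; not primitive.

No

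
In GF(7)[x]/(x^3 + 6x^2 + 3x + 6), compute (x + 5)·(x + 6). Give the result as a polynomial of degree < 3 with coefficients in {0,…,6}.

x^2 + 4x + 2

Multiply in GF(7)[x]: (x + 5)·(x + 6) = x^2 + 4x + 2.
Reduced: x^2 + 4x + 2.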